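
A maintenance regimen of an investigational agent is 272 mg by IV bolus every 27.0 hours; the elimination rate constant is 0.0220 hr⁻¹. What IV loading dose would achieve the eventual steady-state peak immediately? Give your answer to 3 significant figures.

607 mg

Accumulation ratio R = 1 / (1 − e^(−kτ)) = 1 / (1 − e^(−0.02200×27.0)) = 1 / (1 − 0.5521) = 2.233
Loading dose = maintenance dose × R = 272 × 2.233 ≈ 607 mg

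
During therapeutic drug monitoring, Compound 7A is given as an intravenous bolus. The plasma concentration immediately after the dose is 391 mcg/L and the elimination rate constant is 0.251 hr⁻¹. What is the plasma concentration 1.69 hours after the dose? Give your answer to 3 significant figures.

C(t) = C₀ e^(−kt) = 391 × e^(−0.2510 × 1.69) = 391 × e^(−0.4242) = 391 × 0.6543 ≈ 256 mcg/L

256 mcg/L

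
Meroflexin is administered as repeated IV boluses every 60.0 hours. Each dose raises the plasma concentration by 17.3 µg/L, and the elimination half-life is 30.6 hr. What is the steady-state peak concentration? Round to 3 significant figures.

k = ln 2 / 30.6 = 0.02265 hr⁻¹
Fraction remaining after one interval: e^(−kτ) = e^(−0.02265 × 60.0) = 0.2569
R = 1 / (1 − 0.2569) = 1.346
Css,max = 17.3 × 1.346 ≈ 23.3 µg/L

23.3 µg/L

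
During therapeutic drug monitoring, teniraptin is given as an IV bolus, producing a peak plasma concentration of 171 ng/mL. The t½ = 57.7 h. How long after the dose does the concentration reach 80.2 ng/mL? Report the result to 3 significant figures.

63.0 hours

k = ln 2 / 57.7 = 0.01201 h⁻¹
C(t) = C₀ e^(−kt)  ⇒  t = ln(C₀/C) / k
t = ln(171/80.2) / 0.01201 = 0.7571 / 0.01201 ≈ 63.0 hours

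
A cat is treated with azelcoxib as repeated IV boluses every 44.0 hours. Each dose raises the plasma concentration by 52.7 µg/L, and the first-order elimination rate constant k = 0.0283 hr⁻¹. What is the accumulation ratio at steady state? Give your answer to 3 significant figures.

Fraction remaining after one interval: e^(−kτ) = e^(−0.02830 × 44.0) = 0.2879
R = 1 / (1 − 0.2879) = 1 / 0.7121 ≈ 1.40

1.40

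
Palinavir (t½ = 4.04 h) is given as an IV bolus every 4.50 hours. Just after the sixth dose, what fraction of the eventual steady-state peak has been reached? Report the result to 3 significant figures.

0.990

k = ln 2 / 4.04 = 0.1716 h⁻¹
f_n = 1 − e^(−nkτ) = 1 − e^(−6 × 0.1716 × 4.50) = 1 − e^(−4.632) = 1 − 0.009731 ≈ 0.990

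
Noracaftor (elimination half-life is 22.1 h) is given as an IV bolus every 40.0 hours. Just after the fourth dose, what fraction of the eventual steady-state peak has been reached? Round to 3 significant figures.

0.993

k = ln 2 / 22.1 = 0.03136 h⁻¹
f_n = 1 − e^(−nkτ) = 1 − e^(−4 × 0.03136 × 40.0) = 1 − e^(−5.018) = 1 − 0.006616 ≈ 0.993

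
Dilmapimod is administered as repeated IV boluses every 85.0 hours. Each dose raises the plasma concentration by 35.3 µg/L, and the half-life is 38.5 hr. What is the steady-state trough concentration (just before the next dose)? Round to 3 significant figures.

k = ln 2 / 38.5 = 0.01800 hr⁻¹
Fraction remaining after one interval: e^(−kτ) = e^(−0.01800 × 85.0) = 0.2165
R = 1 / (1 − 0.2165) = 1.276
Css,max = 35.3 × 1.276 = 45.05 µg/L
Css,min = Css,max × e^(−kτ) = 45.05 × 0.2165 ≈ 9.75 µg/L

9.75 µg/L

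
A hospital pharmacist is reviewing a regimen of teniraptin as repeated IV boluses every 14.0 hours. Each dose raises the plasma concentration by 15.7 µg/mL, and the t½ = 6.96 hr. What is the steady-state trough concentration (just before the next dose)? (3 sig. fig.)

k = ln 2 / 6.96 = 0.09959 hr⁻¹
Fraction remaining after one interval: e^(−kτ) = e^(−0.09959 × 14.0) = 0.2480
R = 1 / (1 − 0.2480) = 1.330
Css,max = 15.7 × 1.330 = 20.88 µg/mL
Css,min = Css,max × e^(−kτ) = 20.88 × 0.2480 ≈ 5.18 µg/mL

5.18 µg/mL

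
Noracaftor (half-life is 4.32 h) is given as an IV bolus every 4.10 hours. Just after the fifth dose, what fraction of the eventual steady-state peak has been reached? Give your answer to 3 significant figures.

k = ln 2 / 4.32 = 0.1605 h⁻¹
f_n = 1 − e^(−nkτ) = 1 − e^(−5 × 0.1605 × 4.10) = 1 − e^(−3.289) = 1 − 0.03728 ≈ 0.963

0.963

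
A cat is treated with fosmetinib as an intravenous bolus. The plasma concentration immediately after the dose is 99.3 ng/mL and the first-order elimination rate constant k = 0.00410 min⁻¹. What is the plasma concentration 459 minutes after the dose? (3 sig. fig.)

15.1 ng/mL

C(t) = C₀ e^(−kt) = 99.3 × e^(−0.004100 × 459) = 99.3 × e^(−1.882) = 99.3 × 0.1523 ≈ 15.1 ng/mL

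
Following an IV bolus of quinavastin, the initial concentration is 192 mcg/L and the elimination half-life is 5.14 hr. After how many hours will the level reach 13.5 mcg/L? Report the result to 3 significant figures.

k = ln 2 / 5.14 = 0.1349 hr⁻¹
C(t) = C₀ e^(−kt)  ⇒  t = ln(C₀/C) / k
t = ln(192/13.5) / 0.1349 = 2.655 / 0.1349 ≈ 19.7 hours

19.7 hours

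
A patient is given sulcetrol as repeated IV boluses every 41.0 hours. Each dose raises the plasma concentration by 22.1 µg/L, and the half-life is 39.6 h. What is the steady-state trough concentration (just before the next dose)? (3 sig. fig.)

k = ln 2 / 39.6 = 0.01750 h⁻¹
Fraction remaining after one interval: e^(−kτ) = e^(−0.01750 × 41.0) = 0.4879
R = 1 / (1 − 0.4879) = 1.953
Css,max = 22.1 × 1.953 = 43.16 µg/L
Css,min = Css,max × e^(−kτ) = 43.16 × 0.4879 ≈ 21.1 µg/L

21.1 µg/L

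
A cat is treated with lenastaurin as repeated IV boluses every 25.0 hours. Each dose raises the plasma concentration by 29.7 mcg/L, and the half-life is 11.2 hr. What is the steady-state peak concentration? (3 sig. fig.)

37.7 mcg/L

k = ln 2 / 11.2 = 0.06189 hr⁻¹
Fraction remaining after one interval: e^(−kτ) = e^(−0.06189 × 25.0) = 0.2128
R = 1 / (1 − 0.2128) = 1.270
Css,max = 29.7 × 1.270 ≈ 37.7 mcg/L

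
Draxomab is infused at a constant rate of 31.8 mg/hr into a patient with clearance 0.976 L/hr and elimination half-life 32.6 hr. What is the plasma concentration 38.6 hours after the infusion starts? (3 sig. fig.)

Css = rate / CL = 31.8 / 0.976 = 32.58 µg/mL
k = ln 2 / 32.6 = 0.02126 hr⁻¹
C(t) = Css (1 − e^(−kt)) = 32.58 × (1 − e^(−0.8207)) = 32.58 × 0.5599 ≈ 18.2 µg/mL

18.2 µg/mL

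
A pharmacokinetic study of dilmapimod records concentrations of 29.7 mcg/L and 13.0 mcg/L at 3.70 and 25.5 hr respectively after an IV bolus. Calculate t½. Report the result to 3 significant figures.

18.3 hours

k = ln(C₁/C₂) / (t₂ − t₁) = ln(29.7/13.0) / (25.5 − 3.70)
  = 0.8262 / 21.80 = 0.03790 hr⁻¹
t½ = ln 2 / k = ln 2 / 0.03790 ≈ 18.3 hours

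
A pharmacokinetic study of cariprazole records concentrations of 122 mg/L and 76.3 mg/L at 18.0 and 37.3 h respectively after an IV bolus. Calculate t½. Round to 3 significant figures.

28.5 hours

k = ln(C₁/C₂) / (t₂ − t₁) = ln(122/76.3) / (37.3 − 18.0)
  = 0.4693 / 19.30 = 0.02432 h⁻¹
t½ = ln 2 / k = ln 2 / 0.02432 ≈ 28.5 hours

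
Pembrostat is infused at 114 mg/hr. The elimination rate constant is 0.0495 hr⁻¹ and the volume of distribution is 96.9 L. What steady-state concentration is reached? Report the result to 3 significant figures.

23.8 mg/L

CL = k · V = 0.0495 × 96.9 = 4.797 L/hr
Css = rate / CL = 114 / 4.797 ≈ 23.8 mg/L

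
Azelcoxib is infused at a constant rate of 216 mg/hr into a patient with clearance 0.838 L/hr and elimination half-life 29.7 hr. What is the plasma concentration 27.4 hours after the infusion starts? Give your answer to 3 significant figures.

Css = rate / CL = 216 / 0.838 = 257.8 mg/L
k = ln 2 / 29.7 = 0.02334 hr⁻¹
C(t) = Css (1 − e^(−kt)) = 257.8 × (1 − e^(−0.6395)) = 257.8 × 0.4724 ≈ 122 mg/L

122 mg/L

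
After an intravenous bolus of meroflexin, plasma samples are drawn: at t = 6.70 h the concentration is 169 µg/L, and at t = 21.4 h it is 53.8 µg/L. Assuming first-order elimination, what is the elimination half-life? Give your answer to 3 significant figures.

8.90 hours

k = ln(C₁/C₂) / (t₂ − t₁) = ln(169/53.8) / (21.4 − 6.70)
  = 1.145 / 14.70 = 0.07787 h⁻¹
t½ = ln 2 / k = ln 2 / 0.07787 ≈ 8.90 hours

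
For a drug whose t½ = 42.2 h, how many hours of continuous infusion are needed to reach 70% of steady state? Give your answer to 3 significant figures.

k = ln 2 / 42.2 = 0.01643 h⁻¹
f = 1 − e^(−kt)  ⇒  t = −ln(1 − f) / k
t = −ln(1 − 0.7) / 0.01643 = 1.204 / 0.01643 ≈ 73.3 hours

73.3 hours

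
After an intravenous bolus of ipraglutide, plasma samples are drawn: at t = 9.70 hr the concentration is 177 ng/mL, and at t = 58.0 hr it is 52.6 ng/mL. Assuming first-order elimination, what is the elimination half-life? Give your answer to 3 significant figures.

k = ln(C₁/C₂) / (t₂ − t₁) = ln(177/52.6) / (58.0 − 9.70)
  = 1.213 / 48.30 = 0.02512 hr⁻¹
t½ = ln 2 / k = ln 2 / 0.02512 ≈ 27.6 hours

27.6 hours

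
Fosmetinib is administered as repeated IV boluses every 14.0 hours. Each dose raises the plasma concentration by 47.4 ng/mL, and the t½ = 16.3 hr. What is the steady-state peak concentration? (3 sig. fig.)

k = ln 2 / 16.3 = 0.04252 hr⁻¹
Fraction remaining after one interval: e^(−kτ) = e^(−0.04252 × 14.0) = 0.5514
R = 1 / (1 − 0.5514) = 2.229
Css,max = 47.4 × 2.229 ≈ 106 ng/mL

106 ng/mL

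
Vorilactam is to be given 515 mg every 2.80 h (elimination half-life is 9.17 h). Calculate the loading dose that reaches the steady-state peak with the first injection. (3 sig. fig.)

k = ln 2 / 9.17 = 0.07559 h⁻¹
Accumulation ratio R = 1 / (1 − e^(−kτ)) = 1 / (1 − e^(−0.07559×2.80)) = 1 / (1 − 0.8092) = 5.242
Loading dose = maintenance dose × R = 515 × 5.242 ≈ 2700 mg

2700 mg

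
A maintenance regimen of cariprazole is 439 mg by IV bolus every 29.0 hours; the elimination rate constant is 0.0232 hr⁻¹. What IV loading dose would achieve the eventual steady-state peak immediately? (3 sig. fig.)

896 mg

Accumulation ratio R = 1 / (1 − e^(−kτ)) = 1 / (1 − e^(−0.02320×29.0)) = 1 / (1 − 0.5103) = 2.042
Loading dose = maintenance dose × R = 439 × 2.042 ≈ 896 mg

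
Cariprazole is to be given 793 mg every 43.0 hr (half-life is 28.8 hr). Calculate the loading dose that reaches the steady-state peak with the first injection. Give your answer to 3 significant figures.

1230 mg

k = ln 2 / 28.8 = 0.02407 hr⁻¹
Accumulation ratio R = 1 / (1 − e^(−kτ)) = 1 / (1 − e^(−0.02407×43.0)) = 1 / (1 − 0.3553) = 1.551
Loading dose = maintenance dose × R = 793 × 1.551 ≈ 1230 mg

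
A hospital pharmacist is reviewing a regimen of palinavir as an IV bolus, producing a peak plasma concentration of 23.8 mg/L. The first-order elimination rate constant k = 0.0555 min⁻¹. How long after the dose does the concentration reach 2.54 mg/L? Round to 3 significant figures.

40.3 minutes

C(t) = C₀ e^(−kt)  ⇒  t = ln(C₀/C) / k
t = ln(23.8/2.54) / 0.05550 = 2.238 / 0.05550 ≈ 40.3 minutes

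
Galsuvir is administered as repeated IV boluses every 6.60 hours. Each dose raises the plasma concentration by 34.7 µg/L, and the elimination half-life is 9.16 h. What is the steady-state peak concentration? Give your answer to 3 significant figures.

88.3 µg/L

k = ln 2 / 9.16 = 0.07567 h⁻¹
Fraction remaining after one interval: e^(−kτ) = e^(−0.07567 × 6.60) = 0.6069
R = 1 / (1 − 0.6069) = 2.544
Css,max = 34.7 × 2.544 ≈ 88.3 µg/L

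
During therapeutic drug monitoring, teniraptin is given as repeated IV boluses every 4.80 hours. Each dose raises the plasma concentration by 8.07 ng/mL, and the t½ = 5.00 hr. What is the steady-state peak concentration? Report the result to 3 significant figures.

16.6 ng/mL

k = ln 2 / 5.00 = 0.1386 hr⁻¹
Fraction remaining after one interval: e^(−kτ) = e^(−0.1386 × 4.80) = 0.5141
R = 1 / (1 − 0.5141) = 2.058
Css,max = 8.07 × 2.058 ≈ 16.6 ng/mL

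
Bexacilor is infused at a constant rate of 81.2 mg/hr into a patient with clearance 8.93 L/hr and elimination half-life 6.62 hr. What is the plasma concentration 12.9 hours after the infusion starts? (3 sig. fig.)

Css = rate / CL = 81.2 / 8.93 = 9.093 µg/mL
k = ln 2 / 6.62 = 0.1047 hr⁻¹
C(t) = Css (1 − e^(−kt)) = 9.093 × (1 − e^(−1.351)) = 9.093 × 0.7409 ≈ 6.74 µg/mL

6.74 µg/mL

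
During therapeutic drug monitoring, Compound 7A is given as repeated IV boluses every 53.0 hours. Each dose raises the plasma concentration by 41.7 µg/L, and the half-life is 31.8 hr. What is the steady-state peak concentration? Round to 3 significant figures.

60.9 µg/L

k = ln 2 / 31.8 = 0.02180 hr⁻¹
Fraction remaining after one interval: e^(−kτ) = e^(−0.02180 × 53.0) = 0.3150
R = 1 / (1 − 0.3150) = 1.460
Css,max = 41.7 × 1.460 ≈ 60.9 µg/L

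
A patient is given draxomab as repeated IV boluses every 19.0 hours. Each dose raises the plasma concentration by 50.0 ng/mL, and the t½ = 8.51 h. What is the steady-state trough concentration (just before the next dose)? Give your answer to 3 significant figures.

13.5 ng/mL

k = ln 2 / 8.51 = 0.08145 h⁻¹
Fraction remaining after one interval: e^(−kτ) = e^(−0.08145 × 19.0) = 0.2128
R = 1 / (1 − 0.2128) = 1.270
Css,max = 50.0 × 1.270 = 63.51 ng/mL
Css,min = Css,max × e^(−kτ) = 63.51 × 0.2128 ≈ 13.5 ng/mL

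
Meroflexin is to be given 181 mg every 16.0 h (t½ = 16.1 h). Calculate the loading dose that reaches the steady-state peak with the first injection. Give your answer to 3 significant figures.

364 mg

k = ln 2 / 16.1 = 0.04305 h⁻¹
Accumulation ratio R = 1 / (1 − e^(−kτ)) = 1 / (1 − e^(−0.04305×16.0)) = 1 / (1 − 0.5022) = 2.009
Loading dose = maintenance dose × R = 181 × 2.009 ≈ 364 mg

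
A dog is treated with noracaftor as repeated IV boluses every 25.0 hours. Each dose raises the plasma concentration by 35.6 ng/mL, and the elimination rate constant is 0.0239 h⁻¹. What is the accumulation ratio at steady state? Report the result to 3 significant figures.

2.22

Fraction remaining after one interval: e^(−kτ) = e^(−0.02390 × 25.0) = 0.5502
R = 1 / (1 − 0.5502) = 1 / 0.4498 ≈ 2.22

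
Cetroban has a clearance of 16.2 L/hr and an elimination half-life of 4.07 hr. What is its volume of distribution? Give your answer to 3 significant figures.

95.1 L

k = ln 2 / t½ = ln 2 / 4.07 = 0.1703 hr⁻¹
V = CL / k = 16.2 / 0.1703 ≈ 95.1 L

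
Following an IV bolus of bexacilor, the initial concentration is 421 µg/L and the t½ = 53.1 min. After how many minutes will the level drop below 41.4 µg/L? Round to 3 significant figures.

k = ln 2 / 53.1 = 0.01305 min⁻¹
C(t) = C₀ e^(−kt)  ⇒  t = ln(C₀/C) / k
t = ln(421/41.4) / 0.01305 = 2.319 / 0.01305 ≈ 178 minutes

178 minutes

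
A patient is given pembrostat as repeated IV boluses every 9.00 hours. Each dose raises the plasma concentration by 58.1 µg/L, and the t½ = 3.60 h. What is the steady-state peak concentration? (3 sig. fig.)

k = ln 2 / 3.60 = 0.1925 h⁻¹
Fraction remaining after one interval: e^(−kτ) = e^(−0.1925 × 9.00) = 0.1768
R = 1 / (1 − 0.1768) = 1.215
Css,max = 58.1 × 1.215 ≈ 70.6 µg/L

70.6 µg/L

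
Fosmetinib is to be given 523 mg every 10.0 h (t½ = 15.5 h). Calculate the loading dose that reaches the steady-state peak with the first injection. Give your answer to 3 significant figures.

1450 mg

k = ln 2 / 15.5 = 0.04472 h⁻¹
Accumulation ratio R = 1 / (1 − e^(−kτ)) = 1 / (1 − e^(−0.04472×10.0)) = 1 / (1 − 0.6394) = 2.773
Loading dose = maintenance dose × R = 523 × 2.773 ≈ 1450 mg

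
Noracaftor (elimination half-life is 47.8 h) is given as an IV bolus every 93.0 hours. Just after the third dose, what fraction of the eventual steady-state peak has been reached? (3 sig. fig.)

0.983

k = ln 2 / 47.8 = 0.01450 h⁻¹
f_n = 1 − e^(−nkτ) = 1 − e^(−3 × 0.01450 × 93.0) = 1 − e^(−4.046) = 1 − 0.01750 ≈ 0.983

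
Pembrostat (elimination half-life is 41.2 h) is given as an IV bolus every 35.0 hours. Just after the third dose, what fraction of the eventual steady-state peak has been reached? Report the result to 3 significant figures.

k = ln 2 / 41.2 = 0.01682 h⁻¹
f_n = 1 − e^(−nkτ) = 1 − e^(−3 × 0.01682 × 35.0) = 1 − e^(−1.767) = 1 − 0.1709 ≈ 0.829

0.829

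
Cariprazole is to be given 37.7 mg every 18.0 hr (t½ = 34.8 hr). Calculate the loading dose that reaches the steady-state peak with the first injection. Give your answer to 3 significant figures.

125 mg

k = ln 2 / 34.8 = 0.01992 hr⁻¹
Accumulation ratio R = 1 / (1 − e^(−kτ)) = 1 / (1 − e^(−0.01992×18.0)) = 1 / (1 − 0.6987) = 3.319
Loading dose = maintenance dose × R = 37.7 × 3.319 ≈ 125 mg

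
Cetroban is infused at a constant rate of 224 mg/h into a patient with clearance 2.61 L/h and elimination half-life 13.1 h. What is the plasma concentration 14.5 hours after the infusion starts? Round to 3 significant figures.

Css = rate / CL = 224 / 2.61 = 85.82 mg/L
k = ln 2 / 13.1 = 0.05291 h⁻¹
C(t) = Css (1 − e^(−kt)) = 85.82 × (1 − e^(−0.7672)) = 85.82 × 0.5357 ≈ 46.0 mg/L

46.0 mg/L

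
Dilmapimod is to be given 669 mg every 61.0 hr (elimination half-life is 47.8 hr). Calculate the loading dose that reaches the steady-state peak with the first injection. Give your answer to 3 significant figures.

k = ln 2 / 47.8 = 0.01450 hr⁻¹
Accumulation ratio R = 1 / (1 − e^(−kτ)) = 1 / (1 − e^(−0.01450×61.0)) = 1 / (1 − 0.4129) = 1.703
Loading dose = maintenance dose × R = 669 × 1.703 ≈ 1140 mg

1140 mg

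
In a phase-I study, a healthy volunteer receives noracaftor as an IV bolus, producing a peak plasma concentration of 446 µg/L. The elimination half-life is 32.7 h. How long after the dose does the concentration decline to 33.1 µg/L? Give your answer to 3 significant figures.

k = ln 2 / 32.7 = 0.02120 h⁻¹
C(t) = C₀ e^(−kt)  ⇒  t = ln(C₀/C) / k
t = ln(446/33.1) / 0.02120 = 2.601 / 0.02120 ≈ 123 hours

123 hours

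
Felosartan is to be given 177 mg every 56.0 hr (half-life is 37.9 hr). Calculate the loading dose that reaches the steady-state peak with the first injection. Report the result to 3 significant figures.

276 mg

k = ln 2 / 37.9 = 0.01829 hr⁻¹
Accumulation ratio R = 1 / (1 − e^(−kτ)) = 1 / (1 − e^(−0.01829×56.0)) = 1 / (1 − 0.3591) = 1.560
Loading dose = maintenance dose × R = 177 × 1.560 ≈ 276 mg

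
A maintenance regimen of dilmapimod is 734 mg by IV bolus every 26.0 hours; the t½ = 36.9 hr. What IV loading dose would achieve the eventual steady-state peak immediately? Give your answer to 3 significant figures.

1900 mg

k = ln 2 / 36.9 = 0.01878 hr⁻¹
Accumulation ratio R = 1 / (1 − e^(−kτ)) = 1 / (1 − e^(−0.01878×26.0)) = 1 / (1 − 0.6136) = 2.588
Loading dose = maintenance dose × R = 734 × 2.588 ≈ 1900 mg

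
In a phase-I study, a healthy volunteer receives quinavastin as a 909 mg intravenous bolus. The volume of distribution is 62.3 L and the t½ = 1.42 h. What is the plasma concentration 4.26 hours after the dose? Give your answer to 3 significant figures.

1.82 mg/L

C₀ = dose / V = 909 / 62.3 = 14.59 mg/L
k = ln 2 / 1.42 = 0.4881 h⁻¹
C(t) = C₀ e^(−kt) = 14.59 × e^(−0.4881 × 4.26) = 14.59 × e^(−2.079) = 14.59 × 0.1250 ≈ 1.82 mg/L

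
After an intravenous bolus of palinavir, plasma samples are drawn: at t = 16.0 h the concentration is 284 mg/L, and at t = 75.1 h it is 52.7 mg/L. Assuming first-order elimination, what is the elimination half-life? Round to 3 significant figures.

24.3 hours

k = ln(C₁/C₂) / (t₂ − t₁) = ln(284/52.7) / (75.1 − 16.0)
  = 1.684 / 59.10 = 0.02850 h⁻¹
t½ = ln 2 / k = ln 2 / 0.02850 ≈ 24.3 hours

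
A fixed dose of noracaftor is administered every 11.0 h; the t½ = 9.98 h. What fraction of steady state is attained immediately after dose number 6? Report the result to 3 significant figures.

k = ln 2 / 9.98 = 0.06945 h⁻¹
f_n = 1 − e^(−nkτ) = 1 − e^(−6 × 0.06945 × 11.0) = 1 − e^(−4.584) = 1 − 0.01021 ≈ 0.990

0.990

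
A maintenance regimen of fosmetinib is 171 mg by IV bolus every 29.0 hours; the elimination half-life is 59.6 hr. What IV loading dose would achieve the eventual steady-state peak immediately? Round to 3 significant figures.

k = ln 2 / 59.6 = 0.01163 hr⁻¹
Accumulation ratio R = 1 / (1 − e^(−kτ)) = 1 / (1 − e^(−0.01163×29.0)) = 1 / (1 − 0.7137) = 3.493
Loading dose = maintenance dose × R = 171 × 3.493 ≈ 597 mg

597 mg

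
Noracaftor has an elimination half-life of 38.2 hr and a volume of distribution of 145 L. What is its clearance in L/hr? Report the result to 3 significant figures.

2.63 L/hr

k = ln 2 / t½ = ln 2 / 38.2 = 0.01815 hr⁻¹
CL = k · V = 0.01815 × 145 ≈ 2.63 L/hr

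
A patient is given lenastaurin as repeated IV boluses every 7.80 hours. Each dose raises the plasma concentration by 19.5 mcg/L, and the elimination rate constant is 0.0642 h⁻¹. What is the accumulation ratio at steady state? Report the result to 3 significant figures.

2.54

Fraction remaining after one interval: e^(−kτ) = e^(−0.06420 × 7.80) = 0.6061
R = 1 / (1 − 0.6061) = 1 / 0.3939 ≈ 2.54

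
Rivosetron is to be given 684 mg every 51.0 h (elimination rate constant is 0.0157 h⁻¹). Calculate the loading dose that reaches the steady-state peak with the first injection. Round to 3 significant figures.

Accumulation ratio R = 1 / (1 − e^(−kτ)) = 1 / (1 − e^(−0.01570×51.0)) = 1 / (1 − 0.4490) = 1.815
Loading dose = maintenance dose × R = 684 × 1.815 ≈ 1240 mg

1240 mg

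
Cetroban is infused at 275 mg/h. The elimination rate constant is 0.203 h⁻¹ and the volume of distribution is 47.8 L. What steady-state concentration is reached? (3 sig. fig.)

CL = k · V = 0.203 × 47.8 = 9.703 L/h
Css = rate / CL = 275 / 9.703 ≈ 28.3 µg/mL

28.3 µg/mL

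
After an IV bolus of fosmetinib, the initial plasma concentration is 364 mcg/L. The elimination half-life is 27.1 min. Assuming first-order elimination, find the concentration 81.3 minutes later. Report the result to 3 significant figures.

k = ln 2 / 27.1 = 0.02558 min⁻¹
C(t) = C₀ e^(−kt) = 364 × e^(−0.02558 × 81.3) = 364 × e^(−2.079) = 364 × 0.1250 ≈ 45.5 mcg/L

45.5 mcg/L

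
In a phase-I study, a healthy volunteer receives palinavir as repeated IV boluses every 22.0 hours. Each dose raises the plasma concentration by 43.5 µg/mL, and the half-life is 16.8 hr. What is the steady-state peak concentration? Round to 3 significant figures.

k = ln 2 / 16.8 = 0.04126 hr⁻¹
Fraction remaining after one interval: e^(−kτ) = e^(−0.04126 × 22.0) = 0.4035
R = 1 / (1 − 0.4035) = 1.676
Css,max = 43.5 × 1.676 ≈ 72.9 µg/mL

72.9 µg/mL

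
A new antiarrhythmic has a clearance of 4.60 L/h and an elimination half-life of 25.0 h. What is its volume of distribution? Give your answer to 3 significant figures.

k = ln 2 / t½ = ln 2 / 25.0 = 0.02773 h⁻¹
V = CL / k = 4.60 / 0.02773 ≈ 166 L

166 L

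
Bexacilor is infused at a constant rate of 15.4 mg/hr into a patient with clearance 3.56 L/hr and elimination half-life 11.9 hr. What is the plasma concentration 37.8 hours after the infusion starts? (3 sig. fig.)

Css = rate / CL = 15.4 / 3.56 = 4.326 µg/mL
k = ln 2 / 11.9 = 0.05825 hr⁻¹
C(t) = Css (1 − e^(−kt)) = 4.326 × (1 − e^(−2.202)) = 4.326 × 0.8894 ≈ 3.85 µg/mL

3.85 µg/mL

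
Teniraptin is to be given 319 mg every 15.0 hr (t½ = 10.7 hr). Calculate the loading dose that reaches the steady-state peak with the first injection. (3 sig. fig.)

k = ln 2 / 10.7 = 0.06478 hr⁻¹
Accumulation ratio R = 1 / (1 − e^(−kτ)) = 1 / (1 − e^(−0.06478×15.0)) = 1 / (1 − 0.3784) = 1.609
Loading dose = maintenance dose × R = 319 × 1.609 ≈ 513 mg

513 mg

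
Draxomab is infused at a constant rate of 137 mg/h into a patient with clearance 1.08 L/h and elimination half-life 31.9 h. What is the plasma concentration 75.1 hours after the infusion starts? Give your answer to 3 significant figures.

Css = rate / CL = 137 / 1.08 = 126.9 µg/mL
k = ln 2 / 31.9 = 0.02173 h⁻¹
C(t) = Css (1 − e^(−kt)) = 126.9 × (1 − e^(−1.632)) = 126.9 × 0.8044 ≈ 102 µg/mL

102 µg/mL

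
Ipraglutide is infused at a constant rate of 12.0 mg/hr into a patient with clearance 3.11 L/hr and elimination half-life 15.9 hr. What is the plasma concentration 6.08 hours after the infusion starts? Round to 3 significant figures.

Css = rate / CL = 12.0 / 3.11 = 3.859 µg/mL
k = ln 2 / 15.9 = 0.04359 hr⁻¹
C(t) = Css (1 − e^(−kt)) = 3.859 × (1 − e^(−0.2651)) = 3.859 × 0.2328 ≈ 0.898 µg/mL

0.898 µg/mL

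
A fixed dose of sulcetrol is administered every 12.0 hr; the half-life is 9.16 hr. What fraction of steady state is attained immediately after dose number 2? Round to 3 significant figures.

0.837

k = ln 2 / 9.16 = 0.07567 hr⁻¹
f_n = 1 − e^(−nkτ) = 1 − e^(−2 × 0.07567 × 12.0) = 1 − e^(−1.816) = 1 − 0.1627 ≈ 0.837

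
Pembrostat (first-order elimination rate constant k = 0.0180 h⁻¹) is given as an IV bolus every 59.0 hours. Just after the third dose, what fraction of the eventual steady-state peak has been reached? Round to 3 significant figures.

0.959

f_n = 1 − e^(−nkτ) = 1 − e^(−3 × 0.01800 × 59.0) = 1 − e^(−3.186) = 1 − 0.04134 ≈ 0.959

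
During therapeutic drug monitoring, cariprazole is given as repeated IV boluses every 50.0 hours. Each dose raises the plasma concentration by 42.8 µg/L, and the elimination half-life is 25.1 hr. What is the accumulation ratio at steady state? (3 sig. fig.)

1.34

k = ln 2 / 25.1 = 0.02762 hr⁻¹
Fraction remaining after one interval: e^(−kτ) = e^(−0.02762 × 50.0) = 0.2514
R = 1 / (1 − 0.2514) = 1 / 0.7486 ≈ 1.34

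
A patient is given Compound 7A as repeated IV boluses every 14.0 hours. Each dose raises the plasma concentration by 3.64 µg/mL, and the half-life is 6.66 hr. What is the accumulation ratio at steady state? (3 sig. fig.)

1.30

k = ln 2 / 6.66 = 0.1041 hr⁻¹
Fraction remaining after one interval: e^(−kτ) = e^(−0.1041 × 14.0) = 0.2329
R = 1 / (1 − 0.2329) = 1 / 0.7671 ≈ 1.30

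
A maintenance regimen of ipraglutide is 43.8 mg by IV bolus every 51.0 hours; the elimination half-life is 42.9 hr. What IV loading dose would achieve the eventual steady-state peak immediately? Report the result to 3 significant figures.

78.0 mg

k = ln 2 / 42.9 = 0.01616 hr⁻¹
Accumulation ratio R = 1 / (1 − e^(−kτ)) = 1 / (1 − e^(−0.01616×51.0)) = 1 / (1 − 0.4387) = 1.781
Loading dose = maintenance dose × R = 43.8 × 1.781 ≈ 78.0 mg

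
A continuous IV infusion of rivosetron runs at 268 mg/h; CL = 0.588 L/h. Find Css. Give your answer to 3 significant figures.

456 mg/L

Css = infusion rate / CL = 268 / 0.588 ≈ 456 mg/L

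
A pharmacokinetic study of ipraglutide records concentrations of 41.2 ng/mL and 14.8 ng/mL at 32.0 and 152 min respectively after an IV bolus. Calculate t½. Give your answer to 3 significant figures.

k = ln(C₁/C₂) / (t₂ − t₁) = ln(41.2/14.8) / (152 − 32.0)
  = 1.024 / 120.0 = 0.008532 min⁻¹
t½ = ln 2 / k = ln 2 / 0.008532 ≈ 81.2 minutes

81.2 minutes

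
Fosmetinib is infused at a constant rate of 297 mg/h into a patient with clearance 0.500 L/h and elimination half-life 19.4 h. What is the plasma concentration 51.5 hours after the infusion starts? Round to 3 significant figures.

500 µg/mL

Css = rate / CL = 297 / 0.500 = 594.0 µg/mL
k = ln 2 / 19.4 = 0.03573 h⁻¹
C(t) = Css (1 − e^(−kt)) = 594.0 × (1 − e^(−1.840)) = 594.0 × 0.8412 ≈ 500 µg/mL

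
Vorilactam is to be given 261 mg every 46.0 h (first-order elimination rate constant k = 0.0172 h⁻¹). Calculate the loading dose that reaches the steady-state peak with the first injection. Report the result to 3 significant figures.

477 mg

Accumulation ratio R = 1 / (1 − e^(−kτ)) = 1 / (1 − e^(−0.01720×46.0)) = 1 / (1 − 0.4533) = 1.829
Loading dose = maintenance dose × R = 261 × 1.829 ≈ 477 mg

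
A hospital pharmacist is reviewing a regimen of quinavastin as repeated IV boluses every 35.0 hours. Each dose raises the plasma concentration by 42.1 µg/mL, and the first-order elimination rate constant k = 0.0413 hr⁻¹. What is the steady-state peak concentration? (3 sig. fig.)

55.1 µg/mL

Fraction remaining after one interval: e^(−kτ) = e^(−0.04130 × 35.0) = 0.2356
R = 1 / (1 − 0.2356) = 1.308
Css,max = 42.1 × 1.308 ≈ 55.1 µg/mL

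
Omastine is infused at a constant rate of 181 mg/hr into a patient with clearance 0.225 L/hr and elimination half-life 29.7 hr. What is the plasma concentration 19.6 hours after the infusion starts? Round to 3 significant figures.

Css = rate / CL = 181 / 0.225 = 804.4 µg/mL
k = ln 2 / 29.7 = 0.02334 hr⁻¹
C(t) = Css (1 − e^(−kt)) = 804.4 × (1 − e^(−0.4574)) = 804.4 × 0.3671 ≈ 295 µg/mL

295 µg/mL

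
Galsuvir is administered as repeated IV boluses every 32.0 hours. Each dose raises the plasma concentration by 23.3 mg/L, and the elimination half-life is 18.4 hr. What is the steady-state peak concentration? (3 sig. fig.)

k = ln 2 / 18.4 = 0.03767 hr⁻¹
Fraction remaining after one interval: e^(−kτ) = e^(−0.03767 × 32.0) = 0.2996
R = 1 / (1 − 0.2996) = 1.428
Css,max = 23.3 × 1.428 ≈ 33.3 mg/L

33.3 mg/L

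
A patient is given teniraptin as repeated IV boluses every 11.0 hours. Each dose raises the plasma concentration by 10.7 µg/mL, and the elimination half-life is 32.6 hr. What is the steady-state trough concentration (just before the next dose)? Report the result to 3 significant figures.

40.6 µg/mL

k = ln 2 / 32.6 = 0.02126 hr⁻¹
Fraction remaining after one interval: e^(−kτ) = e^(−0.02126 × 11.0) = 0.7915
R = 1 / (1 − 0.7915) = 4.795
Css,max = 10.7 × 4.795 = 51.31 µg/mL
Css,min = Css,max × e^(−kτ) = 51.31 × 0.7915 ≈ 40.6 µg/mL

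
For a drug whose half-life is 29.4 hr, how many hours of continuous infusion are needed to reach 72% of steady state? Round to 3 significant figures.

k = ln 2 / 29.4 = 0.02358 hr⁻¹
f = 1 − e^(−kt)  ⇒  t = −ln(1 − f) / k
t = −ln(1 − 0.72) / 0.02358 = 1.273 / 0.02358 ≈ 54.0 hours

54.0 hours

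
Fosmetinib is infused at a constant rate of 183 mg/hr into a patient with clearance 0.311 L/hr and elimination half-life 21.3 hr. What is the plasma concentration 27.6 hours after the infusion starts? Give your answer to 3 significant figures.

349 µg/mL

Css = rate / CL = 183 / 0.311 = 588.4 µg/mL
k = ln 2 / 21.3 = 0.03254 hr⁻¹
C(t) = Css (1 − e^(−kt)) = 588.4 × (1 − e^(−0.8982)) = 588.4 × 0.5927 ≈ 349 µg/mL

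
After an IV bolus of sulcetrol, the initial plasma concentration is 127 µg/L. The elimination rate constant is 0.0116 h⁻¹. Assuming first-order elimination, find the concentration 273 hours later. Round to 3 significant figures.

C(t) = C₀ e^(−kt) = 127 × e^(−0.01160 × 273) = 127 × e^(−3.167) = 127 × 0.04214 ≈ 5.35 µg/L

5.35 µg/L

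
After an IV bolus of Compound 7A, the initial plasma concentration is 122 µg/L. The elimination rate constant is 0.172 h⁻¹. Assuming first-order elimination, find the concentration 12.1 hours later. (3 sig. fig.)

15.2 µg/L

C(t) = C₀ e^(−kt) = 122 × e^(−0.1720 × 12.1) = 122 × e^(−2.081) = 122 × 0.1248 ≈ 15.2 µg/L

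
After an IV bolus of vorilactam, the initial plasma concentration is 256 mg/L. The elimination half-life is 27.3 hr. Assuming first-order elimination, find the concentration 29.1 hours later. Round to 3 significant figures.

122 mg/L

k = ln 2 / 27.3 = 0.02539 hr⁻¹
C(t) = C₀ e^(−kt) = 256 × e^(−0.02539 × 29.1) = 256 × e^(−0.7388) = 256 × 0.4777 ≈ 122 mg/L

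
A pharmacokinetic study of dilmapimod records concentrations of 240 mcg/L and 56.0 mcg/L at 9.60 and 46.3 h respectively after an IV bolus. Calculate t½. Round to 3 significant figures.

k = ln(C₁/C₂) / (t₂ − t₁) = ln(240/56.0) / (46.3 − 9.60)
  = 1.455 / 36.70 = 0.03965 h⁻¹
t½ = ln 2 / k = ln 2 / 0.03965 ≈ 17.5 hours

17.5 hours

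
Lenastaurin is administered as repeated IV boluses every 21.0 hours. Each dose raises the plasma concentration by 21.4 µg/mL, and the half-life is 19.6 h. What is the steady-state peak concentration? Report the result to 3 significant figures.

k = ln 2 / 19.6 = 0.03536 h⁻¹
Fraction remaining after one interval: e^(−kτ) = e^(−0.03536 × 21.0) = 0.4758
R = 1 / (1 − 0.4758) = 1.908
Css,max = 21.4 × 1.908 ≈ 40.8 µg/mL

40.8 µg/mL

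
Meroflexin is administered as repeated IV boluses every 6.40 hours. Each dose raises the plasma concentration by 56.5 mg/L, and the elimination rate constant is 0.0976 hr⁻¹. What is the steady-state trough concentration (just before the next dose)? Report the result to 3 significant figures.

Fraction remaining after one interval: e^(−kτ) = e^(−0.09760 × 6.40) = 0.5355
R = 1 / (1 − 0.5355) = 2.153
Css,max = 56.5 × 2.153 = 121.6 mg/L
Css,min = Css,max × e^(−kτ) = 121.6 × 0.5355 ≈ 65.1 mg/L

65.1 mg/L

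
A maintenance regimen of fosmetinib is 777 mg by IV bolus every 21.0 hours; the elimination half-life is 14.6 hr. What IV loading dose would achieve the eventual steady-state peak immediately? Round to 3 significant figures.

1230 mg

k = ln 2 / 14.6 = 0.04748 hr⁻¹
Accumulation ratio R = 1 / (1 − e^(−kτ)) = 1 / (1 − e^(−0.04748×21.0)) = 1 / (1 − 0.3690) = 1.585
Loading dose = maintenance dose × R = 777 × 1.585 ≈ 1230 mg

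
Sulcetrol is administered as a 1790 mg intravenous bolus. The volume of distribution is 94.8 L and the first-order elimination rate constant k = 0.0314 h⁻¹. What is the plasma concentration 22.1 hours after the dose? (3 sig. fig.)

C₀ = dose / V = 1790 / 94.8 = 18.88 µg/mL
C(t) = C₀ e^(−kt) = 18.88 × e^(−0.03140 × 22.1) = 18.88 × e^(−0.6939) = 18.88 × 0.4996 ≈ 9.43 µg/mL

9.43 µg/mL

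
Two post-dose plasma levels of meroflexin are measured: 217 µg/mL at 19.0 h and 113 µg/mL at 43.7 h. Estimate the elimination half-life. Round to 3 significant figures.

26.2 hours

k = ln(C₁/C₂) / (t₂ − t₁) = ln(217/113) / (43.7 − 19.0)
  = 0.6525 / 24.70 = 0.02642 h⁻¹
t½ = ln 2 / k = ln 2 / 0.02642 ≈ 26.2 hours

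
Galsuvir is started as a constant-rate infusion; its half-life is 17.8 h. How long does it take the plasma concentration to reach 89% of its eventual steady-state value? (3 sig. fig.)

56.7 hours

k = ln 2 / 17.8 = 0.03894 h⁻¹
f = 1 − e^(−kt)  ⇒  t = −ln(1 − f) / k
t = −ln(1 − 0.89) / 0.03894 = 2.207 / 0.03894 ≈ 56.7 hours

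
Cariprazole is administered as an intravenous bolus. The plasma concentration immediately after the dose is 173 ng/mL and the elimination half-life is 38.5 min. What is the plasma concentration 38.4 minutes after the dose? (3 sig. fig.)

86.7 ng/mL

k = ln 2 / 38.5 = 0.01800 min⁻¹
C(t) = C₀ e^(−kt) = 173 × e^(−0.01800 × 38.4) = 173 × e^(−0.6913) = 173 × 0.5009 ≈ 86.7 ng/mL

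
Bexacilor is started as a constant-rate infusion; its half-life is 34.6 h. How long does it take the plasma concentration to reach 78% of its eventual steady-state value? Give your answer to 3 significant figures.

75.6 hours

k = ln 2 / 34.6 = 0.02003 h⁻¹
f = 1 − e^(−kt)  ⇒  t = −ln(1 − f) / k
t = −ln(1 − 0.78) / 0.02003 = 1.514 / 0.02003 ≈ 75.6 hours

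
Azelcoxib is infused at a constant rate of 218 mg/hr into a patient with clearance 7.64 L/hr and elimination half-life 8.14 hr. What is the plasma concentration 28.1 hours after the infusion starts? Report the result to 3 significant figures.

Css = rate / CL = 218 / 7.64 = 28.53 µg/mL
k = ln 2 / 8.14 = 0.08515 hr⁻¹
C(t) = Css (1 − e^(−kt)) = 28.53 × (1 − e^(−2.393)) = 28.53 × 0.9086 ≈ 25.9 µg/mL

25.9 µg/mL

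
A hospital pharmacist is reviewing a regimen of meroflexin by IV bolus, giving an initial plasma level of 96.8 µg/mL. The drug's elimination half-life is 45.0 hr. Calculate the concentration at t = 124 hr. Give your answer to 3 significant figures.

k = ln 2 / 45.0 = 0.01540 hr⁻¹
C(t) = C₀ e^(−kt) = 96.8 × e^(−0.01540 × 124) = 96.8 × e^(−1.910) = 96.8 × 0.1481 ≈ 14.3 µg/mL

14.3 µg/mL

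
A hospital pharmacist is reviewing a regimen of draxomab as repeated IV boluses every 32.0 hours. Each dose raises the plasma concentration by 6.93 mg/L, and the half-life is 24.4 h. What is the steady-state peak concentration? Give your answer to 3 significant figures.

k = ln 2 / 24.4 = 0.02841 h⁻¹
Fraction remaining after one interval: e^(−kτ) = e^(−0.02841 × 32.0) = 0.4029
R = 1 / (1 − 0.4029) = 1.675
Css,max = 6.93 × 1.675 ≈ 11.6 mg/L

11.6 mg/L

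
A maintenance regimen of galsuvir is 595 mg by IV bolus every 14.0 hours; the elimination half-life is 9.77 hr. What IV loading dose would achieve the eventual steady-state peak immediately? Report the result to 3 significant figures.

945 mg

k = ln 2 / 9.77 = 0.07095 hr⁻¹
Accumulation ratio R = 1 / (1 − e^(−kτ)) = 1 / (1 − e^(−0.07095×14.0)) = 1 / (1 − 0.3704) = 1.588
Loading dose = maintenance dose × R = 595 × 1.588 ≈ 945 mg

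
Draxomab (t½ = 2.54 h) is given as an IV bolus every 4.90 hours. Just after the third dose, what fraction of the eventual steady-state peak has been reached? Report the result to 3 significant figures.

k = ln 2 / 2.54 = 0.2729 h⁻¹
f_n = 1 − e^(−nkτ) = 1 − e^(−3 × 0.2729 × 4.90) = 1 − e^(−4.012) = 1 − 0.01811 ≈ 0.982

0.982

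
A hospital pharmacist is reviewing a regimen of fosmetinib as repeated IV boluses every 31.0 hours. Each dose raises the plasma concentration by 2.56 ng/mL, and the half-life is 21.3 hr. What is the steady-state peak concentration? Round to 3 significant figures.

4.03 ng/mL

k = ln 2 / 21.3 = 0.03254 hr⁻¹
Fraction remaining after one interval: e^(−kτ) = e^(−0.03254 × 31.0) = 0.3647
R = 1 / (1 − 0.3647) = 1.574
Css,max = 2.56 × 1.574 ≈ 4.03 ng/mL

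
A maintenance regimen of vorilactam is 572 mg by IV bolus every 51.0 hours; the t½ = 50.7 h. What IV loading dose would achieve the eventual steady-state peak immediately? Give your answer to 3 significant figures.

1140 mg

k = ln 2 / 50.7 = 0.01367 h⁻¹
Accumulation ratio R = 1 / (1 − e^(−kτ)) = 1 / (1 − e^(−0.01367×51.0)) = 1 / (1 − 0.4980) = 1.992
Loading dose = maintenance dose × R = 572 × 1.992 ≈ 1140 mg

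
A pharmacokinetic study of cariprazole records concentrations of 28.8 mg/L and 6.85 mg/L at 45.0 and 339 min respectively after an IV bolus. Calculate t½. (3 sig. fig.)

k = ln(C₁/C₂) / (t₂ − t₁) = ln(28.8/6.85) / (339 − 45.0)
  = 1.436 / 294.0 = 0.004885 min⁻¹
t½ = ln 2 / k = ln 2 / 0.004885 ≈ 142 minutes

142 minutes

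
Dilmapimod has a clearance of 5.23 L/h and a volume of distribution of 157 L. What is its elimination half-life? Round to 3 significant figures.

k = CL / V = 5.23 / 157 = 0.03331 h⁻¹
t½ = ln 2 / k = ln 2 / 0.03331 ≈ 20.8 hours

20.8 hours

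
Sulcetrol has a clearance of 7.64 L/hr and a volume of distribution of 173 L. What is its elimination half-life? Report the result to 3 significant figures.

15.7 hours

k = CL / V = 7.64 / 173 = 0.04416 hr⁻¹
t½ = ln 2 / k = ln 2 / 0.04416 ≈ 15.7 hours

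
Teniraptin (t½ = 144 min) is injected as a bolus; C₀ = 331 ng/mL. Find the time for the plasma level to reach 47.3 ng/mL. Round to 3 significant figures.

404 minutes

k = ln 2 / 144 = 0.004814 min⁻¹
C(t) = C₀ e^(−kt)  ⇒  t = ln(C₀/C) / k
t = ln(331/47.3) / 0.004814 = 1.946 / 0.004814 ≈ 404 minutes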